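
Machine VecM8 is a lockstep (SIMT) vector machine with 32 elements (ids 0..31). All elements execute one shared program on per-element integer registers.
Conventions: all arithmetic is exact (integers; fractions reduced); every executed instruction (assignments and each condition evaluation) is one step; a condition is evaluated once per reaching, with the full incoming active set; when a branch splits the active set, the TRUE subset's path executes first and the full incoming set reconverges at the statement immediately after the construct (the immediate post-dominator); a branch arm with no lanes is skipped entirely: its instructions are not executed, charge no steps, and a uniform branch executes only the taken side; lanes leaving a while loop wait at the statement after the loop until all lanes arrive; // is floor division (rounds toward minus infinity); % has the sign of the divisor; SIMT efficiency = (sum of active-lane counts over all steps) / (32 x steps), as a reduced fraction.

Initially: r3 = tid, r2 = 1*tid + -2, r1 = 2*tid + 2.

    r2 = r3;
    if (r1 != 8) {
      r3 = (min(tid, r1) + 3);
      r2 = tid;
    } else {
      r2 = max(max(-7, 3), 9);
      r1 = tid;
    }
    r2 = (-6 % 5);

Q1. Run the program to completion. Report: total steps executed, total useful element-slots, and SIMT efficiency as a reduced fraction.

Answer: 7 steps, 160 useful, 5/7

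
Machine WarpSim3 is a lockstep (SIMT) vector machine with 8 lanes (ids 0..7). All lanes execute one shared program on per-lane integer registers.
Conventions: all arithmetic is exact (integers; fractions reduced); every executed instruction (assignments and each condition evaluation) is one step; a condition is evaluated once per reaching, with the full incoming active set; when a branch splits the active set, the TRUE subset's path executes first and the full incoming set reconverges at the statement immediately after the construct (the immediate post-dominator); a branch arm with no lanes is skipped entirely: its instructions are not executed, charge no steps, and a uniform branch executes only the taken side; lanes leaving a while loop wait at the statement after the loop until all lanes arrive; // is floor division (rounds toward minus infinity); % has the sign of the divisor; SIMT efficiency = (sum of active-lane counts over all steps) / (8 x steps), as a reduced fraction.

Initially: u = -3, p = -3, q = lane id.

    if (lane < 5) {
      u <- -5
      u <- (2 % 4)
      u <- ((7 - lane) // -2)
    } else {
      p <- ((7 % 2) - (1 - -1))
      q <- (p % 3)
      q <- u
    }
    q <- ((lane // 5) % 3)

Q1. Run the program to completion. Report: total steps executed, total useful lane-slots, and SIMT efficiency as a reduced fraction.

Answer: 8 steps, 40 useful, 5/8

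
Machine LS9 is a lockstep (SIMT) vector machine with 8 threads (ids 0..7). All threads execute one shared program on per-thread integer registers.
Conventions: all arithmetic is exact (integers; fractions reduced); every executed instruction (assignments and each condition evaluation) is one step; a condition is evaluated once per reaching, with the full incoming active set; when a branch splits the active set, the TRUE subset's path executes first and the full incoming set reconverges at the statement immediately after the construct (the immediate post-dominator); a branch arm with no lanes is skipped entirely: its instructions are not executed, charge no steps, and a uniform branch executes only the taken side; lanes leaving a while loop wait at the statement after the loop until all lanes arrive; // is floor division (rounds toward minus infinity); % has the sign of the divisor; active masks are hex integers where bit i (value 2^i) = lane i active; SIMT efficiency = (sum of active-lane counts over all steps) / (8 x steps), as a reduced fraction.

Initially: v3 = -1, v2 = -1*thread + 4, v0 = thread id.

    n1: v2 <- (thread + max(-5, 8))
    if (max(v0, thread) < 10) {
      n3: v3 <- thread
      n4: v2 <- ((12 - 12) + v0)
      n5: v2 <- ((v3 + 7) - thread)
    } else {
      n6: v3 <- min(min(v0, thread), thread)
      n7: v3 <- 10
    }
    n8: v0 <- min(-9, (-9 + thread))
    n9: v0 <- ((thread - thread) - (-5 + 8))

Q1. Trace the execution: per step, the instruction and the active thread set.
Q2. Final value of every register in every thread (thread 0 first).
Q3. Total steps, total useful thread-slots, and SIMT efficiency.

step 0: v2 <- (thread + max(-5, 8))  0xff
step 1: eval (max(v0, thread) < 10)  0xff
step 2: v3 <- thread                 0xff
step 3: v2 <- ((12 - 12) + v0)       0xff
step 4: v2 <- ((v3 + 7) - thread)    0xff
step 5: v0 <- min(-9, (-9 + thread)) 0xff
step 6: v0 <- ((thread - thread) - (-5 + 8)) 0xff

Answer: 7 steps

v3: 0,1,2,3,4,5,6,7
v2: 7,7,7,7,7,7,7,7
v0: -3,-3,-3,-3,-3,-3,-3,-3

steps = 7; useful = 56; efficiency = 56/56 = 1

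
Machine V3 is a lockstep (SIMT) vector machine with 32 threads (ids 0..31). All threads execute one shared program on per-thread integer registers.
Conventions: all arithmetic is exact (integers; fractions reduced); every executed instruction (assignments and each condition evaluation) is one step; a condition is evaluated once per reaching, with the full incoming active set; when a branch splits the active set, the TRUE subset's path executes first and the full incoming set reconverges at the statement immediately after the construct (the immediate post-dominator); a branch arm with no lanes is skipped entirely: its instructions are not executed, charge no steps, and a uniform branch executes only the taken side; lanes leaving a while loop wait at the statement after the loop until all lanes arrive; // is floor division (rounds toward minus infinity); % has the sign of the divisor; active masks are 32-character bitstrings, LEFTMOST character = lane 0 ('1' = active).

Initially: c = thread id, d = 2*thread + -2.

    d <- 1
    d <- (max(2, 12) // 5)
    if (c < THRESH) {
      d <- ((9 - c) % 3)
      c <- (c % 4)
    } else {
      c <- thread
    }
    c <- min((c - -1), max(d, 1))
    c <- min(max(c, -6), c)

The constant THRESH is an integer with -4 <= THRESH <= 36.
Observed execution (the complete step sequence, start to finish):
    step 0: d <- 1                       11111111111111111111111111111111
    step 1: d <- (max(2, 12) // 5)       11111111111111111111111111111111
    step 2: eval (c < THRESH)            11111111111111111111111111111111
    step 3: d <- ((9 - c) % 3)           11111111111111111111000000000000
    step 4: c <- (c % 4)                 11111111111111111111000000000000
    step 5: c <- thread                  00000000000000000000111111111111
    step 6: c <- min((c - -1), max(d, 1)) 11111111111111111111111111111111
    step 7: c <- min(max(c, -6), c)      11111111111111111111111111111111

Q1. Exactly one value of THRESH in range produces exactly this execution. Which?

Answer: THRESH = 20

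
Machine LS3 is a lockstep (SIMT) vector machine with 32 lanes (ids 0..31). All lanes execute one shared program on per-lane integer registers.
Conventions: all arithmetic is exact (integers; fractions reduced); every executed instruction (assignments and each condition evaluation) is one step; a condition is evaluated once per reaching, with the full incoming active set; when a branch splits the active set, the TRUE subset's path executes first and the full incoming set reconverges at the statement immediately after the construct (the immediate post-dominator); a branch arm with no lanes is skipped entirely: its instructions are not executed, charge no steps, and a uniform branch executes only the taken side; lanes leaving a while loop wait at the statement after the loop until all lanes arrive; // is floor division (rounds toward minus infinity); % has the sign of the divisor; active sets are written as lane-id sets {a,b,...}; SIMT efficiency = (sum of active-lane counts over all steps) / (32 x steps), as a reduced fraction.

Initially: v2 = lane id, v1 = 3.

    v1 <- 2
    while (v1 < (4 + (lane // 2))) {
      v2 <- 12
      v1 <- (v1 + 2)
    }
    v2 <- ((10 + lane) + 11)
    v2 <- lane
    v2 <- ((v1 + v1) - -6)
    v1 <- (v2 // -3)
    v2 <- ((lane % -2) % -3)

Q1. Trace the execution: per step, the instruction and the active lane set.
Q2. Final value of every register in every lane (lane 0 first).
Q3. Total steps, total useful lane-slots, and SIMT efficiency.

step 0: v1 <- 2                      {0,1,2,3,4,5,6,7,8,9,10,11,12,13,14,15,16,17,18,19,20,21,22,23,24,25,26,27,28,29,30,31}
step 1: eval (v1 < (4 + (lane // 2))) {0,1,2,3,4,5,6,7,8,9,10,11,12,13,14,15,16,17,18,19,20,21,22,23,24,25,26,27,28,29,30,31}
step 2: v2 <- 12                     {0,1,2,3,4,5,6,7,8,9,10,11,12,13,14,15,16,17,18,19,20,21,22,23,24,25,26,27,28,29,30,31}
step 3: v1 <- (v1 + 2)               {0,1,2,3,4,5,6,7,8,9,10,11,12,13,14,15,16,17,18,19,20,21,22,23,24,25,26,27,28,29,30,31}
step 4: eval (v1 < (4 + (lane // 2))) {0,1,2,3,4,5,6,7,8,9,10,11,12,13,14,15,16,17,18,19,20,21,22,23,24,25,26,27,28,29,30,31}
step 5: v2 <- 12                     {2,3,4,5,6,7,8,9,10,11,12,13,14,15,16,17,18,19,20,21,22,23,24,25,26,27,28,29,30,31}
step 6: v1 <- (v1 + 2)               {2,3,4,5,6,7,8,9,10,11,12,13,14,15,16,17,18,19,20,21,22,23,24,25,26,27,28,29,30,31}
step 7: eval (v1 < (4 + (lane // 2))) {2,3,4,5,6,7,8,9,10,11,12,13,14,15,16,17,18,19,20,21,22,23,24,25,26,27,28,29,30,31}
step 8: v2 <- 12                     {6,7,8,9,10,11,12,13,14,15,16,17,18,19,20,21,22,23,24,25,26,27,28,29,30,31}
step 9: v1 <- (v1 + 2)               {6,7,8,9,10,11,12,13,14,15,16,17,18,19,20,21,22,23,24,25,26,27,28,29,30,31}
step 10: eval (v1 < (4 + (lane // 2))) {6,7,8,9,10,11,12,13,14,15,16,17,18,19,20,21,22,23,24,25,26,27,28,29,30,31}
step 11: v2 <- 12                     {10,11,12,13,14,15,16,17,18,19,20,21,22,23,24,25,26,27,28,29,30,31}
step 12: v1 <- (v1 + 2)               {10,11,12,13,14,15,16,17,18,19,20,21,22,23,24,25,26,27,28,29,30,31}
step 13: eval (v1 < (4 + (lane // 2))) {10,11,12,13,14,15,16,17,18,19,20,21,22,23,24,25,26,27,28,29,30,31}
step 14: v2 <- 12                     {14,15,16,17,18,19,20,21,22,23,24,25,26,27,28,29,30,31}
step 15: v1 <- (v1 + 2)               {14,15,16,17,18,19,20,21,22,23,24,25,26,27,28,29,30,31}
step 16: eval (v1 < (4 + (lane // 2))) {14,15,16,17,18,19,20,21,22,23,24,25,26,27,28,29,30,31}
step 17: v2 <- 12                     {18,19,20,21,22,23,24,25,26,27,28,29,30,31}
step 18: v1 <- (v1 + 2)               {18,19,20,21,22,23,24,25,26,27,28,29,30,31}
step 19: eval (v1 < (4 + (lane // 2))) {18,19,20,21,22,23,24,25,26,27,28,29,30,31}
step 20: v2 <- 12                     {22,23,24,25,26,27,28,29,30,31}
step 21: v1 <- (v1 + 2)               {22,23,24,25,26,27,28,29,30,31}
step 22: eval (v1 < (4 + (lane // 2))) {22,23,24,25,26,27,28,29,30,31}
step 23: v2 <- 12                     {26,27,28,29,30,31}
step 24: v1 <- (v1 + 2)               {26,27,28,29,30,31}
step 25: eval (v1 < (4 + (lane // 2))) {26,27,28,29,30,31}
step 26: v2 <- 12                     {30,31}
step 27: v1 <- (v1 + 2)               {30,31}
step 28: eval (v1 < (4 + (lane // 2))) {30,31}
step 29: v2 <- ((10 + lane) + 11)     {0,1,2,3,4,5,6,7,8,9,10,11,12,13,14,15,16,17,18,19,20,21,22,23,24,25,26,27,28,29,30,31}
step 30: v2 <- lane                   {0,1,2,3,4,5,6,7,8,9,10,11,12,13,14,15,16,17,18,19,20,21,22,23,24,25,26,27,28,29,30,31}
step 31: v2 <- ((v1 + v1) - -6)       {0,1,2,3,4,5,6,7,8,9,10,11,12,13,14,15,16,17,18,19,20,21,22,23,24,25,26,27,28,29,30,31}
step 32: v1 <- (v2 // -3)             {0,1,2,3,4,5,6,7,8,9,10,11,12,13,14,15,16,17,18,19,20,21,22,23,24,25,26,27,28,29,30,31}
step 33: v2 <- ((lane % -2) % -3)     {0,1,2,3,4,5,6,7,8,9,10,11,12,13,14,15,16,17,18,19,20,21,22,23,24,25,26,27,28,29,30,31}

Answer: 34 steps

v2: 0,-1,0,-1,0,-1,0,-1,0,-1,0,-1,0,-1,0,-1,0,-1,0,-1,0,-1,0,-1,0,-1,0,-1,0,-1,0,-1
v1: -5,-5,-6,-6,-6,-6,-8,-8,-8,-8,-9,-9,-9,-9,-10,-10,-10,-10,-12,-12,-12,-12,-13,-13,-13,-13,-14,-14,-14,-14,-16,-16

steps = 34; useful = 704; efficiency = 704/1088 = 11/17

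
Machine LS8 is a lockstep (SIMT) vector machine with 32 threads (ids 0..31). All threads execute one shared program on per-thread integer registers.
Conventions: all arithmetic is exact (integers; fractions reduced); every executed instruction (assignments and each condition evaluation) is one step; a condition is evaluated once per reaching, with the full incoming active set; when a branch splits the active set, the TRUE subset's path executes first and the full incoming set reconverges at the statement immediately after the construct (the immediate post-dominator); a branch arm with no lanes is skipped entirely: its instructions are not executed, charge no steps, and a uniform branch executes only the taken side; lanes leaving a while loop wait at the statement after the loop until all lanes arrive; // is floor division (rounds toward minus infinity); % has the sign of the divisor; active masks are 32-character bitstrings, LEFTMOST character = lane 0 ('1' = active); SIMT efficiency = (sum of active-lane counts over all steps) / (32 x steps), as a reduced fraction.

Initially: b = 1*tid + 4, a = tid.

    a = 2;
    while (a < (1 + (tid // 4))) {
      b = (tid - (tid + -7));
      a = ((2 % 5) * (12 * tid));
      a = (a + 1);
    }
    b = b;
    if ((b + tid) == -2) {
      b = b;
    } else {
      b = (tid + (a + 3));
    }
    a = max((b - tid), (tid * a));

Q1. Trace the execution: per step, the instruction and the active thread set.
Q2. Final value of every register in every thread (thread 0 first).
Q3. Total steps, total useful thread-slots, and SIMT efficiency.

step 0: a <- 2                       11111111111111111111111111111111
step 1: eval (a < (1 + (tid // 4)))  11111111111111111111111111111111
step 2: b <- (tid - (tid + -7))      00000000111111111111111111111111
step 3: a <- ((2 % 5) * (12 * tid))  00000000111111111111111111111111
step 4: a <- (a + 1)                 00000000111111111111111111111111
step 5: eval (a < (1 + (tid // 4)))  00000000111111111111111111111111
step 6: b <- b                       11111111111111111111111111111111
step 7: eval ((b + tid) == -2)       11111111111111111111111111111111
step 8: b <- (tid + (a + 3))         11111111111111111111111111111111
step 9: a <- max((b - tid), (tid * a)) 11111111111111111111111111111111

Answer: 10 steps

b: 5,6,7,8,9,10,11,12,204,229,254,279,304,329,354,379,404,429,454,479,504,529,554,579,604,629,654,679,704,729,754,779
a: 5,5,5,6,8,10,12,14,1544,1953,2410,2915,3468,4069,4718,5415,6160,6953,7794,8683,9620,10605,11638,12719,13848,15025,16250,17523,18844,20213,21630,23095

steps = 10; useful = 288; efficiency = 288/320 = 9/10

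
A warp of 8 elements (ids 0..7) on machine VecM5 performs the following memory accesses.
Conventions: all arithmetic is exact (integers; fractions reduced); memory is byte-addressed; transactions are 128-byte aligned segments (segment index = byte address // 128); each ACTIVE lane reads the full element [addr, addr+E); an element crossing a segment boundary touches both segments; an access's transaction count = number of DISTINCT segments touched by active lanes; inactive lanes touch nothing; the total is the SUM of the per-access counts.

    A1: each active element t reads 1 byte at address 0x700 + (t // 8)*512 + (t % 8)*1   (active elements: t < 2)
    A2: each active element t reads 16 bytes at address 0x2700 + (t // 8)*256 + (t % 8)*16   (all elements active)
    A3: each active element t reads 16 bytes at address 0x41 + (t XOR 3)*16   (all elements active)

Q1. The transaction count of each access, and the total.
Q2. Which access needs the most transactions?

A1: 1 transaction
A2: 1 transaction
A3: 2 transactions

Answer: 1,1,2; total 4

Answer: A3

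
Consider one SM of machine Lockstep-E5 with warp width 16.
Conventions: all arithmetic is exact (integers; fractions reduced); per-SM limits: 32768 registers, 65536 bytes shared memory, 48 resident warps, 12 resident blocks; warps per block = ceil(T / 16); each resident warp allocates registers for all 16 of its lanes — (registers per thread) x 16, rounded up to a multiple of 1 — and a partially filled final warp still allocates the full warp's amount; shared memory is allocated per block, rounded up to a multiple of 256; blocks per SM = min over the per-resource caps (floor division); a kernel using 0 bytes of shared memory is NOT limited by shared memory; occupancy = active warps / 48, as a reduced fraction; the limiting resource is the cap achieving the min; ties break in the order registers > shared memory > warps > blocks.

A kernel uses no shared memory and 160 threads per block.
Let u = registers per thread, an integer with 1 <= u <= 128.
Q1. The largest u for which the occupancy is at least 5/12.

Answer: u = 102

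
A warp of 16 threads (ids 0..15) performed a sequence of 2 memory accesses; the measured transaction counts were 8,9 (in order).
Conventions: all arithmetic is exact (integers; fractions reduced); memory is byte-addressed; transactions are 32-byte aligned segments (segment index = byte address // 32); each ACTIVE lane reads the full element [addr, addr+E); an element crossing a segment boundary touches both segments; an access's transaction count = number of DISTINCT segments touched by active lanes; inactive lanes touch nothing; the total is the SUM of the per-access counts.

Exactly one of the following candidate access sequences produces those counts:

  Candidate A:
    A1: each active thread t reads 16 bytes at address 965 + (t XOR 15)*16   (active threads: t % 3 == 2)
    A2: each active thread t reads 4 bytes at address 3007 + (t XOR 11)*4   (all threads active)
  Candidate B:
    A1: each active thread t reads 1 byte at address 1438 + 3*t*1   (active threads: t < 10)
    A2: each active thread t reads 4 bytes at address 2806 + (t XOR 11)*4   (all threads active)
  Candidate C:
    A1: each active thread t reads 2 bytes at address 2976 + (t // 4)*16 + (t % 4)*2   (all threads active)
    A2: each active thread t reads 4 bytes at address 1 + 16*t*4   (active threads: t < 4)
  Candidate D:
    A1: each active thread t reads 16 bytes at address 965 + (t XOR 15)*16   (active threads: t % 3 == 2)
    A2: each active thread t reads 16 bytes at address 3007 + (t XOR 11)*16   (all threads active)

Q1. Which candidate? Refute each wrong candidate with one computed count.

A: A2 gives 3 transactions, not 9
B: A1 gives 2 transactions, not 8
C: A1 gives 2 transactions, not 8
D: all counts match (8,9)

Answer: D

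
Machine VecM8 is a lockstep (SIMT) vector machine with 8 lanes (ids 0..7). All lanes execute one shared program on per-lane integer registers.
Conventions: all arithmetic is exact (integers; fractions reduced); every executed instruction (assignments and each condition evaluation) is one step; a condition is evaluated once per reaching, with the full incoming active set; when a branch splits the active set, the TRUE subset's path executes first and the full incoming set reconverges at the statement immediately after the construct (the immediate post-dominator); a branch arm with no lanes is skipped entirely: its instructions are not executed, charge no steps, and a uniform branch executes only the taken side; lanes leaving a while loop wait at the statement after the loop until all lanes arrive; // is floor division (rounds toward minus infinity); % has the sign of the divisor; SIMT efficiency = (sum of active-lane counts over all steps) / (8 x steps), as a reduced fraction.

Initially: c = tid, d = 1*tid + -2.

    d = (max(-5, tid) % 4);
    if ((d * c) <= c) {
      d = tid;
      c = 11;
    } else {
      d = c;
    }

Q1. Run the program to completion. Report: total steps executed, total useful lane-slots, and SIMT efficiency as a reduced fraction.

Answer: 5 steps, 28 useful, 7/10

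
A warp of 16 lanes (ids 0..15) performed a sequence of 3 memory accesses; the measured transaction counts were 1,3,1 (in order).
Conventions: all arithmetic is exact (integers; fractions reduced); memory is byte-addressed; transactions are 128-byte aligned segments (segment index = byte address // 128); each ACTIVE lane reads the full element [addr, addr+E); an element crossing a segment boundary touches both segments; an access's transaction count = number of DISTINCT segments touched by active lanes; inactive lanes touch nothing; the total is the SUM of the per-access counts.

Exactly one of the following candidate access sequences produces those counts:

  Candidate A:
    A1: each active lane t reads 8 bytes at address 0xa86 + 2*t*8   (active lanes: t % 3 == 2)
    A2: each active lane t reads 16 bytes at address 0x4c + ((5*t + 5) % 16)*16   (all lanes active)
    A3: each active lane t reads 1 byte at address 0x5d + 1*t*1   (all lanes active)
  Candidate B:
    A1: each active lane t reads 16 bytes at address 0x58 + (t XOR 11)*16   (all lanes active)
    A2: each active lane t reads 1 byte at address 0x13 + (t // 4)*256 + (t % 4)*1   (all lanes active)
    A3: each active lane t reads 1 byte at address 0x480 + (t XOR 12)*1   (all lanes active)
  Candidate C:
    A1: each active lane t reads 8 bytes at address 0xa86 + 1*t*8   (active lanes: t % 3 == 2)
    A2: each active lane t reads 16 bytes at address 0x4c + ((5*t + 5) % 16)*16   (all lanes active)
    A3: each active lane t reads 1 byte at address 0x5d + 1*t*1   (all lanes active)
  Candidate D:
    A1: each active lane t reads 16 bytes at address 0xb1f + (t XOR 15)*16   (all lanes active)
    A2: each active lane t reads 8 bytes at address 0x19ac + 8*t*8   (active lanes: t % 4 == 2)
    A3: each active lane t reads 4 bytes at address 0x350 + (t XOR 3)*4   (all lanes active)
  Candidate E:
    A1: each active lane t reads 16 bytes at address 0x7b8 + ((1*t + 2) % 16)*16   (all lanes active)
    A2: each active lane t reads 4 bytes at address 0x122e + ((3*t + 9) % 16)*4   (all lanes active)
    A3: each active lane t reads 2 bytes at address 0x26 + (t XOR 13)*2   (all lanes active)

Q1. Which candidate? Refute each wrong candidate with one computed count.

A: A1 gives 2 transactions, not 1
B: A1 gives 3 transactions, not 1
D: A1 gives 3 transactions, not 1
E: A1 gives 3 transactions, not 1
C: all counts match (1,3,1)

Answer: C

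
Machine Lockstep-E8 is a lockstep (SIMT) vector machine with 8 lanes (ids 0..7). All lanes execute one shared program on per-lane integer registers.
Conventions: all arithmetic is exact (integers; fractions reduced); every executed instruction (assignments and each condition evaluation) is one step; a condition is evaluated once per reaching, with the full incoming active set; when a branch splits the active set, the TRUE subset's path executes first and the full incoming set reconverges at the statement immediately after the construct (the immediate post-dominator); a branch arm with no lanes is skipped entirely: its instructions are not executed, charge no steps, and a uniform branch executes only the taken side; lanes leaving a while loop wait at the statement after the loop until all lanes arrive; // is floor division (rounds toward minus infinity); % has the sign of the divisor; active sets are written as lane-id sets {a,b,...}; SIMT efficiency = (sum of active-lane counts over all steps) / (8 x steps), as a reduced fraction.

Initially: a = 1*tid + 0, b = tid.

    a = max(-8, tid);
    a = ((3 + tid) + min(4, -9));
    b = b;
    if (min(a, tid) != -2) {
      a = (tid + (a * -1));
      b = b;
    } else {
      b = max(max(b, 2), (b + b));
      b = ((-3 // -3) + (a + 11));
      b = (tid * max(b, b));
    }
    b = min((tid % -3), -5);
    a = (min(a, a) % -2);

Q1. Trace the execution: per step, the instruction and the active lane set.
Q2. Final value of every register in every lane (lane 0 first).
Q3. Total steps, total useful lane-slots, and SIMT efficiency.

step 0: a <- max(-8, tid)            {0,1,2,3,4,5,6,7}
step 1: a <- ((3 + tid) + min(4, -9)) {0,1,2,3,4,5,6,7}
step 2: b <- b                       {0,1,2,3,4,5,6,7}
step 3: eval (min(a, tid) != -2)     {0,1,2,3,4,5,6,7}
step 4: a <- (tid + (a * -1))        {0,1,2,3,5,6,7}
step 5: b <- b                       {0,1,2,3,5,6,7}
step 6: b <- max(max(b, 2), (b + b)) {4}
step 7: b <- ((-3 // -3) + (a + 11)) {4}
step 8: b <- (tid * max(b, b))       {4}
step 9: b <- min((tid % -3), -5)     {0,1,2,3,4,5,6,7}
step 10: a <- (min(a, a) % -2)        {0,1,2,3,4,5,6,7}

Answer: 11 steps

a: 0,0,0,0,0,0,0,0
b: -5,-5,-5,-5,-5,-5,-5,-5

steps = 11; useful = 65; efficiency = 65/88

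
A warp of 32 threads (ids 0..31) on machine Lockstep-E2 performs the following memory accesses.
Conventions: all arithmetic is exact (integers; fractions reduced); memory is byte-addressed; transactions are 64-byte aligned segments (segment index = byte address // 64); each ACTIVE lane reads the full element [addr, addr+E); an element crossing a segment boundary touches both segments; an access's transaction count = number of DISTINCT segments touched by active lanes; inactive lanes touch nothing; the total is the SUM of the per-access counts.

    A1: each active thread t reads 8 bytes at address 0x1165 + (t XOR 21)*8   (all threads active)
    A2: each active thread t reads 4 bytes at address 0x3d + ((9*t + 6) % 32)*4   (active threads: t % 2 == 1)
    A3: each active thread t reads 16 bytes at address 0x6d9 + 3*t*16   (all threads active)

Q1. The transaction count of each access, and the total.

A1: 5 transactions
A2: 2 transactions
A3: 24 transactions

Answer: 5,2,24; total 31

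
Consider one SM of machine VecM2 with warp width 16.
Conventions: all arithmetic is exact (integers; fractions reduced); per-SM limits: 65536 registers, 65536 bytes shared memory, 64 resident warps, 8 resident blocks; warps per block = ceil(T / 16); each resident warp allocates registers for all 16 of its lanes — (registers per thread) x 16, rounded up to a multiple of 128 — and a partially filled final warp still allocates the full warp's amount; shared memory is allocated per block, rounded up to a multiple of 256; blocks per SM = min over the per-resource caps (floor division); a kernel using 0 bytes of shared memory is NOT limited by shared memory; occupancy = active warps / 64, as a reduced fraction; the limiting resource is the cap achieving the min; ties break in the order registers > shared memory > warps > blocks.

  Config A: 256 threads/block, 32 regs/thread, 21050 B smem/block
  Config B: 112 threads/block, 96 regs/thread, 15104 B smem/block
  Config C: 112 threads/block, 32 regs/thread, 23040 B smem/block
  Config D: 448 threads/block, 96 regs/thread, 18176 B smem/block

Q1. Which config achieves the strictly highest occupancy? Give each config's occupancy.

occupancies: A 3/4, B 7/16, C 7/32, D 7/16

Answer: A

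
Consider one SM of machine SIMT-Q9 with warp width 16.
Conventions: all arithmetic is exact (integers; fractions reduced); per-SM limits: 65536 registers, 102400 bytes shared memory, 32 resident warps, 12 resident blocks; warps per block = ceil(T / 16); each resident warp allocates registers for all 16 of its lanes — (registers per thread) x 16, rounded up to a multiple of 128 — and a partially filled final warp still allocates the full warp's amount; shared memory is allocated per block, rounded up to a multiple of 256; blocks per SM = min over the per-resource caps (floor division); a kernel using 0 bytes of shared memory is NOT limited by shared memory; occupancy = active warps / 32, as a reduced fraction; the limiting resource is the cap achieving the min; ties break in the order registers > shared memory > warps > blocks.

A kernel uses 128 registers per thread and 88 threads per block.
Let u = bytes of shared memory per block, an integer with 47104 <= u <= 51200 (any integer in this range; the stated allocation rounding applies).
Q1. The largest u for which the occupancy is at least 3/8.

Answer: u = 51200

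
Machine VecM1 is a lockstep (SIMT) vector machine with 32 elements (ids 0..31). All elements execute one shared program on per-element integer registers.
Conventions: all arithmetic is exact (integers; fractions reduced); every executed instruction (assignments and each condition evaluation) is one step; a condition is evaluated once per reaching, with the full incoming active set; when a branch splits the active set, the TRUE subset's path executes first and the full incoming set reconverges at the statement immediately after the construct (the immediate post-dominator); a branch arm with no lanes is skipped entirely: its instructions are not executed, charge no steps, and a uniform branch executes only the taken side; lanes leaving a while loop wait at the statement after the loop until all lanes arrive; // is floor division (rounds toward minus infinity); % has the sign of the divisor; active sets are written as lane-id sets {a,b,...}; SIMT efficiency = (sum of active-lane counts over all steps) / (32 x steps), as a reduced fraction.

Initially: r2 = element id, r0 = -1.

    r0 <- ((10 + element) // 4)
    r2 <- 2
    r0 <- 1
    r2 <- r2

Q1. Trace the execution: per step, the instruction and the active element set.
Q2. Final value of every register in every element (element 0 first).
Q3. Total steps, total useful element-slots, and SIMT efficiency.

step 0: r0 <- ((10 + element) // 4)  {0,1,2,3,4,5,6,7,8,9,10,11,12,13,14,15,16,17,18,19,20,21,22,23,24,25,26,27,28,29,30,31}
step 1: r2 <- 2                      {0,1,2,3,4,5,6,7,8,9,10,11,12,13,14,15,16,17,18,19,20,21,22,23,24,25,26,27,28,29,30,31}
step 2: r0 <- 1                      {0,1,2,3,4,5,6,7,8,9,10,11,12,13,14,15,16,17,18,19,20,21,22,23,24,25,26,27,28,29,30,31}
step 3: r2 <- r2                     {0,1,2,3,4,5,6,7,8,9,10,11,12,13,14,15,16,17,18,19,20,21,22,23,24,25,26,27,28,29,30,31}

Answer: 4 steps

r2: 2,2,2,2,2,2,2,2,2,2,2,2,2,2,2,2,2,2,2,2,2,2,2,2,2,2,2,2,2,2,2,2
r0: 1,1,1,1,1,1,1,1,1,1,1,1,1,1,1,1,1,1,1,1,1,1,1,1,1,1,1,1,1,1,1,1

steps = 4; useful = 128; efficiency = 128/128 = 1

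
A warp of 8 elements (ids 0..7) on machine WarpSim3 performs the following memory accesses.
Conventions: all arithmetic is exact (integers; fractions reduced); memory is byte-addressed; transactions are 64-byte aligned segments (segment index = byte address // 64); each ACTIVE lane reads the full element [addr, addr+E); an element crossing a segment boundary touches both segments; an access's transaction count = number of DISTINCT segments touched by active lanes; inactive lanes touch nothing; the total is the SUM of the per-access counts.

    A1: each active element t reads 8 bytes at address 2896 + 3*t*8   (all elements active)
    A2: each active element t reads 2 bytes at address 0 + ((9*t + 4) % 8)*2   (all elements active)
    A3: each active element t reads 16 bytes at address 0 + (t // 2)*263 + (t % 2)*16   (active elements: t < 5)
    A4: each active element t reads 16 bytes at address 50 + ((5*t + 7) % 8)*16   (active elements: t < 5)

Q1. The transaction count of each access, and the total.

A1: 3 transactions
A2: 1 transaction
A3: 3 transactions
A4: 2 transactions

Answer: 3,1,3,2; total 9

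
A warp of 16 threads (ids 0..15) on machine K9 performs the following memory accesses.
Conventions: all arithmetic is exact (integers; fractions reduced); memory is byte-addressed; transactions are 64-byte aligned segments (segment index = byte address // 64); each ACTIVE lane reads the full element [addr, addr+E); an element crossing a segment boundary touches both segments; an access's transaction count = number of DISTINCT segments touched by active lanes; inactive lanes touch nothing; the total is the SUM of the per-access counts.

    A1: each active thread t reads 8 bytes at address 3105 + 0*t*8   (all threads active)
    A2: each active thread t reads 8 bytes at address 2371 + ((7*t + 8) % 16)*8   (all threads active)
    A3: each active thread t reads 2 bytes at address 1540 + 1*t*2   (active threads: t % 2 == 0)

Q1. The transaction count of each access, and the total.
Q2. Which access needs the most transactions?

A1: 1 transaction
A2: 3 transactions
A3: 1 transaction

Answer: 1,3,1; total 5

Answer: A2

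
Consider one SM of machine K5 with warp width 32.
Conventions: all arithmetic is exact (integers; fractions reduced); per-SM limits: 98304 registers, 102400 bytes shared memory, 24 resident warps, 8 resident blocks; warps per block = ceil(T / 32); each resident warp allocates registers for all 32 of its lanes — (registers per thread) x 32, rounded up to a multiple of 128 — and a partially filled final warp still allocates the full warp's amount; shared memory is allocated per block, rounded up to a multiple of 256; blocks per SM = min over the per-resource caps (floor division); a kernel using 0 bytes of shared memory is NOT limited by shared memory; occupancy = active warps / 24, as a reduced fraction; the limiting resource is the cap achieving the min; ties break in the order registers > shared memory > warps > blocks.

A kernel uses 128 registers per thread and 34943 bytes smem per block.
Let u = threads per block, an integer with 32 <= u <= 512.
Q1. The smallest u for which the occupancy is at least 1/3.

Answer: u = 97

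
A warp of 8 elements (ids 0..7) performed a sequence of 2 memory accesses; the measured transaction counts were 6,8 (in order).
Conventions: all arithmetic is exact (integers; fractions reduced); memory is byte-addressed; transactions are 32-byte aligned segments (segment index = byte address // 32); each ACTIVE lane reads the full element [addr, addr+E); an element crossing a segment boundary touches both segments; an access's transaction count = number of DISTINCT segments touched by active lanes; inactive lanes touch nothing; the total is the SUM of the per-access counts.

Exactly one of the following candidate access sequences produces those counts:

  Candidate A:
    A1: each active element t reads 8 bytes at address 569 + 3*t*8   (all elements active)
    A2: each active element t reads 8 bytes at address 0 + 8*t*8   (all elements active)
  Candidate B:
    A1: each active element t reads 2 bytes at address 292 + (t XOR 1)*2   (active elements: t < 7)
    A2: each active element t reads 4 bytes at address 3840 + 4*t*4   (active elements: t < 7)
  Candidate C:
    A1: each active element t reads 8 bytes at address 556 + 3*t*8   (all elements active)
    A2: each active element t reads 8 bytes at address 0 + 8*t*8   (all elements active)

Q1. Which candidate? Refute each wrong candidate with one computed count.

A: A1 gives 7 transactions, not 6
B: A1 gives 1 transaction, not 6
C: all counts match (6,8)

Answer: C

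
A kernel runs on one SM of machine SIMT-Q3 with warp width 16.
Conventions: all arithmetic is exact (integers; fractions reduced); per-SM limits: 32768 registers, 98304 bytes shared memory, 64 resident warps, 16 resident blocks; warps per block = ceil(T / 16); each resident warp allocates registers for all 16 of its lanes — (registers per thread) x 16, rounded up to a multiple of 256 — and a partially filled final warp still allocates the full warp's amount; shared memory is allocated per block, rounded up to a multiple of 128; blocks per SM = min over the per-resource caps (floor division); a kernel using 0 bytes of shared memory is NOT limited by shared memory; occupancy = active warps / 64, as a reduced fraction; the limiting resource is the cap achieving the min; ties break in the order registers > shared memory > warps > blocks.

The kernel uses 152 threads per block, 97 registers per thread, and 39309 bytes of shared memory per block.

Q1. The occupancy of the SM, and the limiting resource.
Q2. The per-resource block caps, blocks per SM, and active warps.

Answer: occupancy 5/32, limited by registers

registers: 1 block
shared memory: 2 blocks
warps: 6 blocks
blocks: 16 blocks

Answer: 1 block, 10 active warps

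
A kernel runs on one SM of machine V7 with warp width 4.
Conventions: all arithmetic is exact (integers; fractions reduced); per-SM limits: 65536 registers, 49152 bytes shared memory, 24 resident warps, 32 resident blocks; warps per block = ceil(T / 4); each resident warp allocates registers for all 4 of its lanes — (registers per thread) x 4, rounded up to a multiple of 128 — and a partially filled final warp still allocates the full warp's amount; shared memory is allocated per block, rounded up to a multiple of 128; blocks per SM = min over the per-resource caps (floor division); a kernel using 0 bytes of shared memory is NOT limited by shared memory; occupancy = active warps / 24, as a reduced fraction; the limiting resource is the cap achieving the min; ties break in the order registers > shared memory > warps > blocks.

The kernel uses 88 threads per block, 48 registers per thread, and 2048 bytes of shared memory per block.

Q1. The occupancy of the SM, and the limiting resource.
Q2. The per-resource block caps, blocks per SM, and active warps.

Answer: occupancy 11/12, limited by warps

registers: 11 blocks
shared memory: 24 blocks
warps: 1 block
blocks: 32 blocks

Answer: 1 block, 22 active warps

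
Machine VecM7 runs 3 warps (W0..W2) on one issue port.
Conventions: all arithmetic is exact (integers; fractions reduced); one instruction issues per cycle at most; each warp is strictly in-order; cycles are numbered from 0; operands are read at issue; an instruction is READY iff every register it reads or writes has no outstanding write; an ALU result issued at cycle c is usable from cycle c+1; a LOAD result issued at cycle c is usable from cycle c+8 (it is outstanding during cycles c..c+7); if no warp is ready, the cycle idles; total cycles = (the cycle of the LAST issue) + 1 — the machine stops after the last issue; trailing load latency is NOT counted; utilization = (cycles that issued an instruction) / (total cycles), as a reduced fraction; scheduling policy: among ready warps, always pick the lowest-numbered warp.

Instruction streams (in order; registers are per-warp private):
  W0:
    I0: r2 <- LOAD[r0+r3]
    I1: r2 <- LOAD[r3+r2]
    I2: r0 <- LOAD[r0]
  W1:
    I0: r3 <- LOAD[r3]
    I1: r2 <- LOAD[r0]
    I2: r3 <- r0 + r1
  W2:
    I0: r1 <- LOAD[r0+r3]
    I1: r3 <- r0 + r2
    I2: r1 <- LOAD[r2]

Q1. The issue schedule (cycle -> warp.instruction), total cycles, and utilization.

cycle 0: W0.I0
cycle 1: W1.I0
cycle 2: W1.I1
cycle 3: W2.I0
cycle 4: W2.I1
cycle 5: idle
cycle 6: idle
cycle 7: idle
cycle 8: W0.I1
cycle 9: W0.I2
cycle 10: W1.I2
cycle 11: W2.I2

Answer: 12 cycles, utilization 3/4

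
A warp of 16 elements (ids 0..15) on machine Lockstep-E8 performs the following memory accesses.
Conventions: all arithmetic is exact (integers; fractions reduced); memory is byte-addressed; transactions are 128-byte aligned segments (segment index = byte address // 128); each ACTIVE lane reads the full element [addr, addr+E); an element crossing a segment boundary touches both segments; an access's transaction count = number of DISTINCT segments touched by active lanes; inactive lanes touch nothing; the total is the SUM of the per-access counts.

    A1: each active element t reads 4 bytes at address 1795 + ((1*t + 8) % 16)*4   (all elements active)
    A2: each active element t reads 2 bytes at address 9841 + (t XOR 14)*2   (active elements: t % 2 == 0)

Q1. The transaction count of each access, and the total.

A1: 1 transaction
A2: 2 transactions

Answer: 1,2; total 3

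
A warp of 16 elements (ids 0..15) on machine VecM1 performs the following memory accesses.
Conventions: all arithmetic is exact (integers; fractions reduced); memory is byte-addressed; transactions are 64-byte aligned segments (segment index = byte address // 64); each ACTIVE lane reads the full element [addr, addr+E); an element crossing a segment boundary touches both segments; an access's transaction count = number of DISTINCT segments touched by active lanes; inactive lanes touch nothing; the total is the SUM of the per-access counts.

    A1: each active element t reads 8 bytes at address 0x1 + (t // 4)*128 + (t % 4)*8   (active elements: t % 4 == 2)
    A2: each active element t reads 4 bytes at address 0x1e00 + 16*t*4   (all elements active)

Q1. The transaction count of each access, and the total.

A1: 4 transactions
A2: 16 transactions

Answer: 4,16; total 20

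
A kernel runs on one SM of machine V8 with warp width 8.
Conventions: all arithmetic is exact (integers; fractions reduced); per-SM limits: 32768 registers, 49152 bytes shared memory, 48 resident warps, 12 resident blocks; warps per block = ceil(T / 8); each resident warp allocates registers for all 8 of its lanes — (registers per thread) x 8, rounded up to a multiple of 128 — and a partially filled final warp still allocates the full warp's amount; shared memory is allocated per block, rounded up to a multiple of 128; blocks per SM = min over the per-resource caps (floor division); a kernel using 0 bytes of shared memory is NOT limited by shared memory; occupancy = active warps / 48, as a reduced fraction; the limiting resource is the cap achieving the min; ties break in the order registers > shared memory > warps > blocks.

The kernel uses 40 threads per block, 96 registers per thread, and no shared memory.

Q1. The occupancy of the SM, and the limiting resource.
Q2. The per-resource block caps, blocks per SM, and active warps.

Answer: occupancy 5/6, limited by registers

registers: 8 blocks
shared memory: no limit (kernel uses none)
warps: 9 blocks
blocks: 12 blocks

Answer: 8 blocks, 40 active warps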